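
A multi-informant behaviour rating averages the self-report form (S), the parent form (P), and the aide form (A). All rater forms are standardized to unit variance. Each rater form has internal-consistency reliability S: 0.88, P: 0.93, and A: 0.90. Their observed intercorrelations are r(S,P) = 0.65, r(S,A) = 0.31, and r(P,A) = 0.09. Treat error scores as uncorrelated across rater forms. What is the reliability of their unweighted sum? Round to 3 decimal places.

0.943

Var(S+P+A) = 3 + 2·[0.65 + 0.31 + 0.09] = 3 + 2.1 = 5.1.
Because errors are independent across components, Cov(Tᵢ,Tⱼ) = Cov(Xᵢ,Xⱼ); the off-diagonal part of the true-score variance is the same as above.
True-score variance = [0.88 + 0.93 + 0.90] + 2.1 = 2.71 + 2.1 = 4.81.
Reliability = 4.81 / 5.1 = 0.943.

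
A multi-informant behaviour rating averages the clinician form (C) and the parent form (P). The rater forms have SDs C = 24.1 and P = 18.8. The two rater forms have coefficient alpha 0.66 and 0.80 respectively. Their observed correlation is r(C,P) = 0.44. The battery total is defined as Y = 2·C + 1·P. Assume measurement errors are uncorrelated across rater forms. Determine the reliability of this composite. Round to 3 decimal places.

Var(Y) = 2²·24.1² + 18.8² + 2·[2·24.1·18.8·0.44] = 2676.68 + 797.421 = 3474.1.
Because errors are independent across components, Cov(Tᵢ,Tⱼ) = Cov(Xᵢ,Xⱼ); the off-diagonal part of the true-score variance is the same as above.
True-score variance = [2²·24.1²·0.66 + 18.8²·0.80] + 797.421 = 1816.09 + 797.421 = 2613.51.
Reliability = 2613.51 / 3474.1 = 0.752.

0.752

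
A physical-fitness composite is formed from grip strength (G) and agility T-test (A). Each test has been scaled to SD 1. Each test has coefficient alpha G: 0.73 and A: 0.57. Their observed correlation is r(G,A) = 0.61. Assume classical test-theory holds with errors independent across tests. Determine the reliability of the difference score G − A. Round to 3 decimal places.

0.103

Var(G−A) = 1 + 1 − 2·0.61 = 2 − 1.22 = 0.78.
Under uncorrelated errors the observed covariances equal the true-score covariances, so only the own-variance terms attenuate.
True-score variance = [0.73 + 0.57] − 1.22 = 1.3 − 1.22 = 0.08.
Reliability = 0.08 / 0.78 = 0.103.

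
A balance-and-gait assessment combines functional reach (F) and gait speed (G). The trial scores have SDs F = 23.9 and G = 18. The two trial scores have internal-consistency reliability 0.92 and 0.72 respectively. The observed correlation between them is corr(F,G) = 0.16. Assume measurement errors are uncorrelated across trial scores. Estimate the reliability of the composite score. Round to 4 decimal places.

0.8679

Var(F+G) = 23.9² + 18² + 2·[23.9·18·0.16] = 895.21 + 137.664 = 1032.87.
With uncorrelated errors the cross-covariances are all true-score covariance, so they carry over unchanged; only the diagonal terms shrink to ρᵢσᵢ².
True-score variance = [23.9²·0.92 + 18²·0.72] + 137.664 = 758.793 + 137.664 = 896.457.
Reliability = 896.457 / 1032.87 = 0.8679.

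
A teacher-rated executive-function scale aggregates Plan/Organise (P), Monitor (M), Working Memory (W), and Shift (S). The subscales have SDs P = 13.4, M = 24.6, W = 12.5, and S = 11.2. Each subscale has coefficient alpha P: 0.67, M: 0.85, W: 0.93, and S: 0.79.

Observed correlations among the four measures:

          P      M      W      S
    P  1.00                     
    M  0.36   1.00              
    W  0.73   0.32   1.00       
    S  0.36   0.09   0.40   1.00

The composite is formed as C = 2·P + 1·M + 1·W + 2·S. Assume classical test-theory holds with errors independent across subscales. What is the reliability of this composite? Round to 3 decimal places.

0.886

Var(C) = 2²·13.4² + 24.6² + 12.5² + 2²·11.2² + 2·[2·13.4·24.6·0.36 + 2·13.4·12.5·0.73 + 4·13.4·11.2·0.36 + 24.6·12.5·0.32 + 2·24.6·11.2·0.09 + 2·12.5·11.2·0.40] = 1981.41 + 1916 = 3897.41.
With uncorrelated errors the cross-covariances are all true-score covariance, so they carry over unchanged; only the diagonal terms shrink to ρᵢσᵢ².
True-score variance = [2²·13.4²·0.67 + 24.6²·0.85 + 12.5²·0.93 + 2²·11.2²·0.79] + 1916 = 1537.31 + 1916 = 3453.31.
Reliability = 3453.31 / 3897.41 = 0.886.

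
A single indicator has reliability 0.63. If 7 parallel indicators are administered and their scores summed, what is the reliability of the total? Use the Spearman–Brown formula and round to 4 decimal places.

ρ_k = kρ / (1 + (k−1)ρ) = 7·0.63 / (1 + 6·0.63) = 4.410 / 4.780 = 0.9226.

0.9226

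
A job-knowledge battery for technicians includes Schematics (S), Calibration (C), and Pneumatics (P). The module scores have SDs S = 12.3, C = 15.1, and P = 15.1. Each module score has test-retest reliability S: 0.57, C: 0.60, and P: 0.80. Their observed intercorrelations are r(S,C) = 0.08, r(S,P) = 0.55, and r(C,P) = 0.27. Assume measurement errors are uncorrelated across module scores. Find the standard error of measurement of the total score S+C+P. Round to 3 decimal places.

Var(total) = 607.31 + 357.145 = 964.455.
True-score variance = 405.449 + 357.145 = 762.595, so reliability = 0.7907.
Error variance = 964.455 − 762.595 = 201.861; SEM = √201.861 = 14.208.

14.208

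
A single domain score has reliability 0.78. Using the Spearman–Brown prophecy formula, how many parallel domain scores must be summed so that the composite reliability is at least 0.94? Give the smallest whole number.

5

k ≥ ρ*(1−ρ₁)/(ρ₁(1−ρ*)) = 0.94·0.22 / (0.78·0.06) = 4.419.
Smallest integer k = 5.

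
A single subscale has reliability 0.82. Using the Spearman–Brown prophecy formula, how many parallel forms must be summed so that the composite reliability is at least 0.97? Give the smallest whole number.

8

k ≥ ρ*(1−ρ₁)/(ρ₁(1−ρ*)) = 0.97·0.18 / (0.82·0.03) = 7.098.
Smallest integer k = 8.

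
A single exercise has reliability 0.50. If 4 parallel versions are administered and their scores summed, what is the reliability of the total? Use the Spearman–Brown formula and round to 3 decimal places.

ρ_k = kρ / (1 + (k−1)ρ) = 4·0.50 / (1 + 3·0.50) = 2.000 / 2.500 = 0.800.

0.800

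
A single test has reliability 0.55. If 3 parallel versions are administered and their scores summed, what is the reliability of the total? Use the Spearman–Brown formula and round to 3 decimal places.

0.786

ρ_k = kρ / (1 + (k−1)ρ) = 3·0.55 / (1 + 2·0.55) = 1.650 / 2.100 = 0.786.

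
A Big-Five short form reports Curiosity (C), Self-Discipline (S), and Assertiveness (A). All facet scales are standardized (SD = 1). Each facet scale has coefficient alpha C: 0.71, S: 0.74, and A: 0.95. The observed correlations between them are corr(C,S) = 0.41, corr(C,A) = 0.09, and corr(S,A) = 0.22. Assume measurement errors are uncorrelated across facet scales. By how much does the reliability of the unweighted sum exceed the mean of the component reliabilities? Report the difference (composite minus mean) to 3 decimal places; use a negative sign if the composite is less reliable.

Var(sum) = 3 + 1.44 = 4.44; true-score variance = 2.4 + 1.44 = 3.84; composite reliability = 0.8649.
Mean component reliability = 0.8000.
Difference = 0.8649 − 0.8000 = 0.065.

0.065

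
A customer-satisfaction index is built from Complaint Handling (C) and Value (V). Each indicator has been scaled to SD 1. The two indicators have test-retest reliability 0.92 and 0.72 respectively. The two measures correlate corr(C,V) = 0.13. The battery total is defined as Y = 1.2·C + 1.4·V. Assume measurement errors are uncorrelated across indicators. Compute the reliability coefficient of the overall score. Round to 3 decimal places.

Var(Y) = 1.2² + 1.4² + 2·[1.68·0.13] = 3.4 + 0.4368 = 3.8368.
Because errors are independent across components, Cov(Tᵢ,Tⱼ) = Cov(Xᵢ,Xⱼ); the off-diagonal part of the true-score variance is the same as above.
True-score variance = [1.2²·0.92 + 1.4²·0.72] + 0.4368 = 2.736 + 0.4368 = 3.1728.
Reliability = 3.1728 / 3.8368 = 0.827.

0.827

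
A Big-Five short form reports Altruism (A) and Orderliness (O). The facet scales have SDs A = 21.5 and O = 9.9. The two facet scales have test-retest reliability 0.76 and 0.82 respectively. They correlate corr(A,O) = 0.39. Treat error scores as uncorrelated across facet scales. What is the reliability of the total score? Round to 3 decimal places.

0.823

Var(A+O) = 21.5² + 9.9² + 2·[21.5·9.9·0.39] = 560.26 + 166.023 = 726.283.
Because errors are independent across components, Cov(Tᵢ,Tⱼ) = Cov(Xᵢ,Xⱼ); the off-diagonal part of the true-score variance is the same as above.
True-score variance = [21.5²·0.76 + 9.9²·0.82] + 166.023 = 431.678 + 166.023 = 597.701.
Reliability = 597.701 / 726.283 = 0.823.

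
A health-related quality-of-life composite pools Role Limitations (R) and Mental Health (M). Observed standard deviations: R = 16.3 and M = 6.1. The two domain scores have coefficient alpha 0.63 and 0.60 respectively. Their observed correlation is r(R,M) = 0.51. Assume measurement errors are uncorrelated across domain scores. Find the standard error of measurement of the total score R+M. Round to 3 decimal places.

10.639

Var(total) = 302.9 + 101.419 = 404.319.
True-score variance = 189.711 + 101.419 = 291.129, so reliability = 0.7200.
Error variance = 404.319 − 291.129 = 113.189; SEM = √113.189 = 10.639.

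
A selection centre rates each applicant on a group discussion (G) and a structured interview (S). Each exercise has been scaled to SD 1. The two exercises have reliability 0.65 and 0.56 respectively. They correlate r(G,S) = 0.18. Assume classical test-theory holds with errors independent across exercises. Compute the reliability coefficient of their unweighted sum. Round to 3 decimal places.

0.665

Var(G+S) = 2 + 2·[0.18] = 2 + 0.36 = 2.36.
Under uncorrelated errors the observed covariances equal the true-score covariances, so only the own-variance terms attenuate.
True-score variance = [0.65 + 0.56] + 0.36 = 1.21 + 0.36 = 1.57.
Reliability = 1.57 / 2.36 = 0.665.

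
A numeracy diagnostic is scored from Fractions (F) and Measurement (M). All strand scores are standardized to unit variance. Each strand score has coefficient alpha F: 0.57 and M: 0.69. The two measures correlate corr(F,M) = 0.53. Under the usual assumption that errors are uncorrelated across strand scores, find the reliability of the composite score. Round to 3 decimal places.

0.758

Var(F+M) = 2 + 2·[0.53] = 2 + 1.06 = 3.06.
With uncorrelated errors the cross-covariances are all true-score covariance, so they carry over unchanged; only the diagonal terms shrink to ρᵢσᵢ².
True-score variance = [0.57 + 0.69] + 1.06 = 1.26 + 1.06 = 2.32.
Reliability = 2.32 / 3.06 = 0.758.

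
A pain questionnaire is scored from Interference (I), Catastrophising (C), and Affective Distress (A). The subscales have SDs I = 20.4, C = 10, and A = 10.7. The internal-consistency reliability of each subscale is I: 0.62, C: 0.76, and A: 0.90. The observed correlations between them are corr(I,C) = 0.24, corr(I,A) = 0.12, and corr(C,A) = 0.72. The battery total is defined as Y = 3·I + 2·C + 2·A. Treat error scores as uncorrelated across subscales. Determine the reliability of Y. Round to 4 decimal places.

0.7443

Var(Y) = 3²·20.4² + 2²·10² + 2²·10.7² + 2·[6·20.4·10·0.24 + 6·20.4·10.7·0.12 + 4·10·10.7·0.72] = 4603.4 + 1518.16 = 6121.56.
Under uncorrelated errors the observed covariances equal the true-score covariances, so only the own-variance terms attenuate.
True-score variance = [3²·20.4²·0.62 + 2²·10²·0.76 + 2²·10.7²·0.90] + 1518.16 = 3038.34 + 1518.16 = 4556.5.
Reliability = 4556.5 / 6121.56 = 0.7443.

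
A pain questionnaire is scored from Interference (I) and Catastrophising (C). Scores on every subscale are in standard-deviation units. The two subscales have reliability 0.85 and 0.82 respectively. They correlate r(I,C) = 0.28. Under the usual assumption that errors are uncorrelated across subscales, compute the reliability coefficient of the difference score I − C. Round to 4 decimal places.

0.7708

Var(I−C) = 1 + 1 − 2·0.28 = 2 − 0.56 = 1.44.
Because errors are independent across components, Cov(Tᵢ,Tⱼ) = Cov(Xᵢ,Xⱼ); the off-diagonal part of the true-score variance is the same as above.
True-score variance = [0.85 + 0.82] − 0.56 = 1.67 − 0.56 = 1.11.
Reliability = 1.11 / 1.44 = 0.7708.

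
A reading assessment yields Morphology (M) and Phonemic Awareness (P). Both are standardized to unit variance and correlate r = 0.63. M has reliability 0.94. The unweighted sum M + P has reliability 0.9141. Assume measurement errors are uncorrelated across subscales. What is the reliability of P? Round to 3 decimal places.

Var(M+P) = 2 + 2·0.63 = 3.260.
True-score variance = ρ_M + ρ_P + 2·0.63, so 0.9141 = (0.94 + ρ_P + 1.26) / 3.260.
ρ_P = 0.9141·3.260 − 0.94 − 1.26 = 0.780.

0.780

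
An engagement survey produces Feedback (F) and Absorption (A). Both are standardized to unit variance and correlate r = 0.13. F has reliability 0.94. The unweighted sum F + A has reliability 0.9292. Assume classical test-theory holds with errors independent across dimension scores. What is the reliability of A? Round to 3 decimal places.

Var(F+A) = 2 + 2·0.13 = 2.260.
True-score variance = ρ_F + ρ_A + 2·0.13, so 0.9292 = (0.94 + ρ_A + 0.26) / 2.260.
ρ_A = 0.9292·2.260 − 0.94 − 0.26 = 0.900.

0.900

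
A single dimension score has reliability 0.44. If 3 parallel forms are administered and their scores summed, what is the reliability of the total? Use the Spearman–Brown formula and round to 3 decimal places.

ρ_k = kρ / (1 + (k−1)ρ) = 3·0.44 / (1 + 2·0.44) = 1.320 / 1.880 = 0.702.

0.702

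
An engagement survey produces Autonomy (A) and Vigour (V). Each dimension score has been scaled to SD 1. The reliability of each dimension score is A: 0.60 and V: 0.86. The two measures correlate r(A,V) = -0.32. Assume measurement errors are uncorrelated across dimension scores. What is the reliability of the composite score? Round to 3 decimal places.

Var(A+V) = 2 + 2·[(-0.32)] = 2 − 0.64 = 1.36.
With uncorrelated errors the cross-covariances are all true-score covariance, so they carry over unchanged; only the diagonal terms shrink to ρᵢσᵢ².
True-score variance = [0.60 + 0.86] − 0.64 = 1.46 − 0.64 = 0.82.
Reliability = 0.82 / 1.36 = 0.603.

0.603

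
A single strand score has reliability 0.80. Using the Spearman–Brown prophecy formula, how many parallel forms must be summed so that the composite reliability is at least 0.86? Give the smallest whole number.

k ≥ ρ*(1−ρ₁)/(ρ₁(1−ρ*)) = 0.86·0.20 / (0.80·0.14) = 1.536.
Smallest integer k = 2.

2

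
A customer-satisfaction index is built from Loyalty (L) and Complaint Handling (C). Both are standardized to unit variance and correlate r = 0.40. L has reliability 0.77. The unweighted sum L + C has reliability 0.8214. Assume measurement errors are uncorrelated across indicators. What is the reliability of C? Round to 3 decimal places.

0.730

Var(L+C) = 2 + 2·0.40 = 2.800.
True-score variance = ρ_L + ρ_C + 2·0.40, so 0.8214 = (0.77 + ρ_C + 0.80) / 2.800.
ρ_C = 0.8214·2.800 − 0.77 − 0.80 = 0.730.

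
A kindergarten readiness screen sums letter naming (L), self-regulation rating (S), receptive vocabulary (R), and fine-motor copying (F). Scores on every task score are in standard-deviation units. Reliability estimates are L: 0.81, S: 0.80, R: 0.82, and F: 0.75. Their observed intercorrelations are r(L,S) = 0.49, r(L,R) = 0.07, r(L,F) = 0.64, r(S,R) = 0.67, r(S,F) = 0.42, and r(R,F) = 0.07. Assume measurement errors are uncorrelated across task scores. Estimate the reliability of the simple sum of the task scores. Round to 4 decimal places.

Var(L+S+R+F) = 4 + 2·[0.49 + 0.07 + 0.64 + 0.67 + 0.42 + 0.07] = 4 + 4.72 = 8.72.
Under uncorrelated errors the observed covariances equal the true-score covariances, so only the own-variance terms attenuate.
True-score variance = [0.81 + 0.80 + 0.82 + 0.75] + 4.72 = 3.18 + 4.72 = 7.9.
Reliability = 7.9 / 8.72 = 0.9060.

0.9060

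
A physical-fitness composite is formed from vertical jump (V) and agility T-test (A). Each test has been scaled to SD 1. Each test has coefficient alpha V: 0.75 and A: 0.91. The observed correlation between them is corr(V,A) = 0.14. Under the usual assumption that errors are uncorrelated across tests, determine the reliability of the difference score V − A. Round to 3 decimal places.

Var(V−A) = 1 + 1 − 2·0.14 = 2 − 0.28 = 1.72.
Because errors are independent across components, Cov(Tᵢ,Tⱼ) = Cov(Xᵢ,Xⱼ); the off-diagonal part of the true-score variance is the same as above.
True-score variance = [0.75 + 0.91] − 0.28 = 1.66 − 0.28 = 1.38.
Reliability = 1.38 / 1.72 = 0.802.

0.802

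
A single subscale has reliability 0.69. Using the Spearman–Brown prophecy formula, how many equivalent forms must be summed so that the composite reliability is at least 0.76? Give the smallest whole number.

k ≥ ρ*(1−ρ₁)/(ρ₁(1−ρ*)) = 0.76·0.31 / (0.69·0.24) = 1.423.
Smallest integer k = 2.

2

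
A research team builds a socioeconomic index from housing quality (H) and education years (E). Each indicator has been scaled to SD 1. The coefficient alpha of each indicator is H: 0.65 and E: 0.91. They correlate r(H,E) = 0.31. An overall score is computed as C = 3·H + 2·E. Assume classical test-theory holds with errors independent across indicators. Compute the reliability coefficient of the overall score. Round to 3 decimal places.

Var(C) = 3² + 2² + 2·[6·0.31] = 13 + 3.72 = 16.72.
With uncorrelated errors the cross-covariances are all true-score covariance, so they carry over unchanged; only the diagonal terms shrink to ρᵢσᵢ².
True-score variance = [3²·0.65 + 2²·0.91] + 3.72 = 9.49 + 3.72 = 13.21.
Reliability = 13.21 / 16.72 = 0.790.

0.790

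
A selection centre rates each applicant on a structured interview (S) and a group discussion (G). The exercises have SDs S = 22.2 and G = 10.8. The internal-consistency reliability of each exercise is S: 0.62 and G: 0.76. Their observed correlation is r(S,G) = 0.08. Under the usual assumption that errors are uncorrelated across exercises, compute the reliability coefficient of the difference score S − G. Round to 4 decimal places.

0.6231

Var(S−G) = 22.2² + 10.8² − 2·22.2·10.8·0.08 = 609.48 − 38.3616 = 571.118.
Under uncorrelated errors the observed covariances equal the true-score covariances, so only the own-variance terms attenuate.
True-score variance = [22.2²·0.62 + 10.8²·0.76] − 38.3616 = 394.207 − 38.3616 = 355.846.
Reliability = 355.846 / 571.118 = 0.6231.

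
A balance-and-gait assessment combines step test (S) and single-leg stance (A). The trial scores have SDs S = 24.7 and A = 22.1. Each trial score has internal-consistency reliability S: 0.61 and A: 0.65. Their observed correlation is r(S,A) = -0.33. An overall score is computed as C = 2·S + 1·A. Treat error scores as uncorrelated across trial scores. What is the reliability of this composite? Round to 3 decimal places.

0.492

Var(C) = 2²·24.7² + 22.1² + 2·[2·24.7·22.1·(-0.33)] = 2928.77 − 720.548 = 2208.22.
Because errors are independent across components, Cov(Tᵢ,Tⱼ) = Cov(Xᵢ,Xⱼ); the off-diagonal part of the true-score variance is the same as above.
True-score variance = [2²·24.7²·0.61 + 22.1²·0.65] − 720.548 = 1806.09 − 720.548 = 1085.54.
Reliability = 1085.54 / 2208.22 = 0.492.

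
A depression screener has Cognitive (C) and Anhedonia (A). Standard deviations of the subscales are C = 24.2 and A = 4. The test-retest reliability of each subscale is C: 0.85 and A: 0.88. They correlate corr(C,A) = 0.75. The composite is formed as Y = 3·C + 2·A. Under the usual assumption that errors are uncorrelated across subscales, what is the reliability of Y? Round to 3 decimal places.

0.871

Var(Y) = 3²·24.2² + 2²·4² + 2·[6·24.2·4·0.75] = 5334.76 + 871.2 = 6205.96.
Under uncorrelated errors the observed covariances equal the true-score covariances, so only the own-variance terms attenuate.
True-score variance = [3²·24.2²·0.85 + 2²·4²·0.88] + 871.2 = 4536.47 + 871.2 = 5407.67.
Reliability = 5407.67 / 6205.96 = 0.871.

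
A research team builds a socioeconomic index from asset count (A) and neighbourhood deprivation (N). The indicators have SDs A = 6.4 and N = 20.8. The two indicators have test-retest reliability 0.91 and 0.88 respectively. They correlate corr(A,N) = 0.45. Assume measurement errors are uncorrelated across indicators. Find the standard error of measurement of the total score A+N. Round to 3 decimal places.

7.457

Var(total) = 473.6 + 119.808 = 593.408.
True-score variance = 417.997 + 119.808 = 537.805, so reliability = 0.9063.
Error variance = 593.408 − 537.805 = 55.6032; SEM = √55.6032 = 7.457.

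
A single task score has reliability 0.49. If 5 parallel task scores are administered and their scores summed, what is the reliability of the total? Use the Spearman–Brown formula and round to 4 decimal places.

ρ_k = kρ / (1 + (k−1)ρ) = 5·0.49 / (1 + 4·0.49) = 2.450 / 2.960 = 0.8277.

0.8277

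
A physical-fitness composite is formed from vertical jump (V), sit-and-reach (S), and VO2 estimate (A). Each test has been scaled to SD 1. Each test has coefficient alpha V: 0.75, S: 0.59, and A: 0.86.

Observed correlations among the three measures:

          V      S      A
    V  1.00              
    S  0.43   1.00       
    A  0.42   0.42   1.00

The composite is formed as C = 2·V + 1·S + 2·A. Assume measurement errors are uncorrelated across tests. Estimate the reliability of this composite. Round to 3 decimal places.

0.875

Var(C) = 2² + 1 + 2² + 2·[2·0.43 + 4·0.42 + 2·0.42] = 9 + 6.76 = 15.76.
With uncorrelated errors the cross-covariances are all true-score covariance, so they carry over unchanged; only the diagonal terms shrink to ρᵢσᵢ².
True-score variance = [2²·0.75 + 0.59 + 2²·0.86] + 6.76 = 7.03 + 6.76 = 13.79.
Reliability = 13.79 / 15.76 = 0.875.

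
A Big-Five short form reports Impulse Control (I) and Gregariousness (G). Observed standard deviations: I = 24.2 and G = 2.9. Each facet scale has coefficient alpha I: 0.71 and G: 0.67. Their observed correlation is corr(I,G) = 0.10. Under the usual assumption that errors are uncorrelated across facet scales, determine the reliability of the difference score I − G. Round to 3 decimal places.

Var(I−G) = 24.2² + 2.9² − 2·24.2·2.9·0.10 = 594.05 − 14.036 = 580.014.
Under uncorrelated errors the observed covariances equal the true-score covariances, so only the own-variance terms attenuate.
True-score variance = [24.2²·0.71 + 2.9²·0.67] − 14.036 = 421.439 − 14.036 = 407.403.
Reliability = 407.403 / 580.014 = 0.702.

0.702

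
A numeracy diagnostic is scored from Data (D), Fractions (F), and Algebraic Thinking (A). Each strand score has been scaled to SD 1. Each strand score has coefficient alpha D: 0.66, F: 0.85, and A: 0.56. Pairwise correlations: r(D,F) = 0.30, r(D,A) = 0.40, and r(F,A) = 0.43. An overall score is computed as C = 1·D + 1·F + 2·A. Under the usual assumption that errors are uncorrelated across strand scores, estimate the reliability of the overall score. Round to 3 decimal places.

0.773

Var(C) = 1 + 1 + 2² + 2·[0.30 + 2·0.40 + 2·0.43] = 6 + 3.92 = 9.92.
Because errors are independent across components, Cov(Tᵢ,Tⱼ) = Cov(Xᵢ,Xⱼ); the off-diagonal part of the true-score variance is the same as above.
True-score variance = [0.66 + 0.85 + 2²·0.56] + 3.92 = 3.75 + 3.92 = 7.67.
Reliability = 7.67 / 9.92 = 0.773.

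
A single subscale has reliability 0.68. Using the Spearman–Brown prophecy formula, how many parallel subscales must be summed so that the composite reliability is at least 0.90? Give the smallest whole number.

5

k ≥ ρ*(1−ρ₁)/(ρ₁(1−ρ*)) = 0.90·0.32 / (0.68·0.10) = 4.235.
Smallest integer k = 5.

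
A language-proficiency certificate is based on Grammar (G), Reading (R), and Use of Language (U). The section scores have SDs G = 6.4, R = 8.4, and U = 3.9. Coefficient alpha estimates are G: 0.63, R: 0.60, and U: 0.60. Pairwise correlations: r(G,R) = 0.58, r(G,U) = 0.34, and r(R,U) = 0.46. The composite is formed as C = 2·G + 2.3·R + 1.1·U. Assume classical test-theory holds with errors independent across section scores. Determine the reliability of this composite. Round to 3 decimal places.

0.773

Var(C) = 2²·6.4² + 2.3²·8.4² + 1.1²·3.9² + 2·[4.6·6.4·8.4·0.58 + 2.2·6.4·3.9·0.34 + 2.53·8.4·3.9·0.46] = 555.506 + 400.456 = 955.962.
Under uncorrelated errors the observed covariances equal the true-score covariances, so only the own-variance terms attenuate.
True-score variance = [2²·6.4²·0.63 + 2.3²·8.4²·0.60 + 1.1²·3.9²·0.60] + 400.456 = 338.219 + 400.456 = 738.675.
Reliability = 738.675 / 955.962 = 0.773.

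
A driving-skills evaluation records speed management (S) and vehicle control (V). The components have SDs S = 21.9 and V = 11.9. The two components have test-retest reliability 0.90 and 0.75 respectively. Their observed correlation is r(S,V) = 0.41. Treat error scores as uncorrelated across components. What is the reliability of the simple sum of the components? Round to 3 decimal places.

Var(S+V) = 21.9² + 11.9² + 2·[21.9·11.9·0.41] = 621.22 + 213.7 = 834.92.
Under uncorrelated errors the observed covariances equal the true-score covariances, so only the own-variance terms attenuate.
True-score variance = [21.9²·0.90 + 11.9²·0.75] + 213.7 = 537.856 + 213.7 = 751.557.
Reliability = 751.557 / 834.92 = 0.900.

0.900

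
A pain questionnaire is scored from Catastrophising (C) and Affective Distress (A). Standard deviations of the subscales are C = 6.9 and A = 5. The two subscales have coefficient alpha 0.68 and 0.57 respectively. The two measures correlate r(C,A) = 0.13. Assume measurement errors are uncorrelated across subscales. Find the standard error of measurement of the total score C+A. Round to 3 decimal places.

Var(total) = 72.61 + 8.97 = 81.58.
True-score variance = 46.6248 + 8.97 = 55.5948, so reliability = 0.6815.
Error variance = 81.58 − 55.5948 = 25.9852; SEM = √25.9852 = 5.098.

5.098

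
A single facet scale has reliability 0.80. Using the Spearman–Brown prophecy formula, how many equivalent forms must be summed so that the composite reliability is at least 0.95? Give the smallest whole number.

k ≥ ρ*(1−ρ₁)/(ρ₁(1−ρ*)) = 0.95·0.20 / (0.80·0.05) = 4.750.
Smallest integer k = 5.

5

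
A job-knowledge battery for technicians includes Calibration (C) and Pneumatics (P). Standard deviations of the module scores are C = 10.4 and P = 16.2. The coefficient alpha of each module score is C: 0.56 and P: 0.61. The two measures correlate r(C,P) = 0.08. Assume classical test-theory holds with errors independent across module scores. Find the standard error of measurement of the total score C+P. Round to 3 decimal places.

Var(total) = 370.6 + 26.9568 = 397.557.
True-score variance = 220.658 + 26.9568 = 247.615, so reliability = 0.6228.
Error variance = 397.557 − 247.615 = 149.942; SEM = √149.942 = 12.245.

12.245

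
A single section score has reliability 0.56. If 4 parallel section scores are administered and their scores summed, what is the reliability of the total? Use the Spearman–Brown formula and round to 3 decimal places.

ρ_k = kρ / (1 + (k−1)ρ) = 4·0.56 / (1 + 3·0.56) = 2.240 / 2.680 = 0.836.

0.836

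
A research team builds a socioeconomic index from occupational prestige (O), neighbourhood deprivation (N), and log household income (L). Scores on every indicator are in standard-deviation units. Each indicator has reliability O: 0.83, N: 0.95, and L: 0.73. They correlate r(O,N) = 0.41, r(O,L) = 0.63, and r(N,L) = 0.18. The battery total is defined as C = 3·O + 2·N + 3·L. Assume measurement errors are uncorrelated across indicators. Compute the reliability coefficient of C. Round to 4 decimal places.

Var(C) = 3² + 2² + 3² + 2·[6·0.41 + 9·0.63 + 6·0.18] = 22 + 18.42 = 40.42.
Because errors are independent across components, Cov(Tᵢ,Tⱼ) = Cov(Xᵢ,Xⱼ); the off-diagonal part of the true-score variance is the same as above.
True-score variance = [3²·0.83 + 2²·0.95 + 3²·0.73] + 18.42 = 17.84 + 18.42 = 36.26.
Reliability = 36.26 / 40.42 = 0.8971.

0.8971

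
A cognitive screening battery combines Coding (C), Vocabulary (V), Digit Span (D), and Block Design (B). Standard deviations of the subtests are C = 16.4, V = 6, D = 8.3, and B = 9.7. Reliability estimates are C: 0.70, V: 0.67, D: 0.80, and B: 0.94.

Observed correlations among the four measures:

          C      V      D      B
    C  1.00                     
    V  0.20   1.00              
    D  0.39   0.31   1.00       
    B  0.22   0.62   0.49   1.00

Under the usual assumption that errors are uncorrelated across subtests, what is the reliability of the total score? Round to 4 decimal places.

Var(C+V+D+B) = 16.4² + 6² + 8.3² + 9.7² + 2·[16.4·6·0.20 + 16.4·8.3·0.39 + 16.4·9.7·0.22 + 6·8.3·0.31 + 6·9.7·0.62 + 8.3·9.7·0.49] = 467.94 + 397.473 = 865.413.
With uncorrelated errors the cross-covariances are all true-score covariance, so they carry over unchanged; only the diagonal terms shrink to ρᵢσᵢ².
True-score variance = [16.4²·0.70 + 6²·0.67 + 8.3²·0.80 + 9.7²·0.94] + 397.473 = 355.949 + 397.473 = 753.421.
Reliability = 753.421 / 865.413 = 0.8706.

0.8706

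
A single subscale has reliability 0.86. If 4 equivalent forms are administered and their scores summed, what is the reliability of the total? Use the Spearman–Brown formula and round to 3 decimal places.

ρ_k = kρ / (1 + (k−1)ρ) = 4·0.86 / (1 + 3·0.86) = 3.440 / 3.580 = 0.961.

0.961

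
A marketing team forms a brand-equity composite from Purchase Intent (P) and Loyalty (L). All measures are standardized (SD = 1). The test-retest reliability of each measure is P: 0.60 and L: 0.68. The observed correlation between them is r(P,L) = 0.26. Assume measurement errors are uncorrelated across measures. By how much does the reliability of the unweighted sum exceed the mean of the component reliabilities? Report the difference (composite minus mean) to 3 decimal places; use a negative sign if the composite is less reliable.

Var(sum) = 2 + 0.52 = 2.52; true-score variance = 1.28 + 0.52 = 1.8; composite reliability = 0.7143.
Mean component reliability = 0.6400.
Difference = 0.7143 − 0.6400 = 0.074.

0.074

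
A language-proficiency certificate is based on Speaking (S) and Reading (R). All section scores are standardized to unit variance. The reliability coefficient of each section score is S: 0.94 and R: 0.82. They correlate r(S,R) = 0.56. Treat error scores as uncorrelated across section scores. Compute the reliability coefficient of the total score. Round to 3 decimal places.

0.923

Var(S+R) = 2 + 2·[0.56] = 2 + 1.12 = 3.12.
Under uncorrelated errors the observed covariances equal the true-score covariances, so only the own-variance terms attenuate.
True-score variance = [0.94 + 0.82] + 1.12 = 1.76 + 1.12 = 2.88.
Reliability = 2.88 / 3.12 = 0.923.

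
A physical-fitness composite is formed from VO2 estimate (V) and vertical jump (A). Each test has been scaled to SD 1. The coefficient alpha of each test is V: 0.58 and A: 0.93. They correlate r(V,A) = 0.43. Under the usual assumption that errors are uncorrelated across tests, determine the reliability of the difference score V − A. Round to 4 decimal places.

0.5702

Var(V−A) = 1 + 1 − 2·0.43 = 2 − 0.86 = 1.14.
With uncorrelated errors the cross-covariances are all true-score covariance, so they carry over unchanged; only the diagonal terms shrink to ρᵢσᵢ².
True-score variance = [0.58 + 0.93] − 0.86 = 1.51 − 0.86 = 0.65.
Reliability = 0.65 / 1.14 = 0.5702.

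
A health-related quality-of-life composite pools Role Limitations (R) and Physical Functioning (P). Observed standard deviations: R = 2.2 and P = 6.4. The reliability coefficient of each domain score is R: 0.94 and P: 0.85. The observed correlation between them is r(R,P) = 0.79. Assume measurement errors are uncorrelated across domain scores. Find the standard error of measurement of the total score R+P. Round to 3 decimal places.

Var(total) = 45.8 + 22.2464 = 68.0464.
True-score variance = 39.3656 + 22.2464 = 61.612, so reliability = 0.9054.
Error variance = 68.0464 − 61.612 = 6.4344; SEM = √6.4344 = 2.537.

2.537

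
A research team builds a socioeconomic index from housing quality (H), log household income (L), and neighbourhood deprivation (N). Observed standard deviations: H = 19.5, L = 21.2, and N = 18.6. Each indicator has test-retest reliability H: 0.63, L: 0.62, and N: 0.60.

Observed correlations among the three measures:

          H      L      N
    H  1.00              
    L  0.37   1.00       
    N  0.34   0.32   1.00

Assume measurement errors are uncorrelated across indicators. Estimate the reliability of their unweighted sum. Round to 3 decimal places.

0.773

Var(H+L+N) = 19.5² + 21.2² + 18.6² + 2·[19.5·21.2·0.37 + 19.5·18.6·0.34 + 21.2·18.6·0.32] = 1175.65 + 804.917 = 1980.57.
With uncorrelated errors the cross-covariances are all true-score covariance, so they carry over unchanged; only the diagonal terms shrink to ρᵢσᵢ².
True-score variance = [19.5²·0.63 + 21.2²·0.62 + 18.6²·0.60] + 804.917 = 725.786 + 804.917 = 1530.7.
Reliability = 1530.7 / 1980.57 = 0.773.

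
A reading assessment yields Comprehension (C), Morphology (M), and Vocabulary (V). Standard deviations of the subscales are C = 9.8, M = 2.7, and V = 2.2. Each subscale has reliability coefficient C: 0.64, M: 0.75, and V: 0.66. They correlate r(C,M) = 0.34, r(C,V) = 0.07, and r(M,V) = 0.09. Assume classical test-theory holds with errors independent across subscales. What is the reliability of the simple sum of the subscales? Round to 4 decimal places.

Var(C+M+V) = 9.8² + 2.7² + 2.2² + 2·[9.8·2.7·0.34 + 9.8·2.2·0.07 + 2.7·2.2·0.09] = 108.17 + 22.0804 = 130.25.
With uncorrelated errors the cross-covariances are all true-score covariance, so they carry over unchanged; only the diagonal terms shrink to ρᵢσᵢ².
True-score variance = [9.8²·0.64 + 2.7²·0.75 + 2.2²·0.66] + 22.0804 = 70.1275 + 22.0804 = 92.2079.
Reliability = 92.2079 / 130.25 = 0.7079.

0.7079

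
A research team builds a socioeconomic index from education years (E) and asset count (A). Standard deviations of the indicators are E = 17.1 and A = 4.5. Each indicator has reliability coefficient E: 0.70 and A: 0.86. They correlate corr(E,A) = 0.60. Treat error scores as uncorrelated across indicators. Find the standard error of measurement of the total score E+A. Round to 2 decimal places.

9.52

Var(total) = 312.66 + 92.34 = 405.
True-score variance = 222.102 + 92.34 = 314.442, so reliability = 0.7764.
Error variance = 405 − 314.442 = 90.558; SEM = √90.558 = 9.52.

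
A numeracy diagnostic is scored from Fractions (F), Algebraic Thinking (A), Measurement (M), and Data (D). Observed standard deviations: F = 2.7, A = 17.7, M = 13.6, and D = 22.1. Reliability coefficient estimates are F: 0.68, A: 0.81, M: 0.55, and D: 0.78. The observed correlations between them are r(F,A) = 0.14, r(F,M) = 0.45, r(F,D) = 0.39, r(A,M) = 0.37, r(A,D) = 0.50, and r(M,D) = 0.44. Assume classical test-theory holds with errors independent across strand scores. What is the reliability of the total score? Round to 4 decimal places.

0.8685

Var(F+A+M+D) = 2.7² + 17.7² + 13.6² + 22.1² + 2·[2.7·17.7·0.14 + 2.7·13.6·0.45 + 2.7·22.1·0.39 + 17.7·13.6·0.37 + 17.7·22.1·0.50 + 13.6·22.1·0.44] = 993.95 + 926.767 = 1920.72.
Because errors are independent across components, Cov(Tᵢ,Tⱼ) = Cov(Xᵢ,Xⱼ); the off-diagonal part of the true-score variance is the same as above.
True-score variance = [2.7²·0.68 + 17.7²·0.81 + 13.6²·0.55 + 22.1²·0.78] + 926.767 = 741.41 + 926.767 = 1668.18.
Reliability = 1668.18 / 1920.72 = 0.8685.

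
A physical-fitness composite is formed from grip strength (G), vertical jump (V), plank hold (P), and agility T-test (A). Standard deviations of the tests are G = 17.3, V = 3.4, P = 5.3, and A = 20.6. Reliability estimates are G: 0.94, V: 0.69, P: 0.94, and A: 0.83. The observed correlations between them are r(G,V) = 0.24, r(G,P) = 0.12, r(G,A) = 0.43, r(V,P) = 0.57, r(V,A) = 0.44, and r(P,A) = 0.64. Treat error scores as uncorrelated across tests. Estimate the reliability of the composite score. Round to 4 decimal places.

Var(G+V+P+A) = 17.3² + 3.4² + 5.3² + 20.6² + 2·[17.3·3.4·0.24 + 17.3·5.3·0.12 + 17.3·20.6·0.43 + 3.4·5.3·0.57 + 3.4·20.6·0.44 + 5.3·20.6·0.64] = 763.3 + 578.654 = 1341.95.
Because errors are independent across components, Cov(Tᵢ,Tⱼ) = Cov(Xᵢ,Xⱼ); the off-diagonal part of the true-score variance is the same as above.
True-score variance = [17.3²·0.94 + 3.4²·0.69 + 5.3²·0.94 + 20.6²·0.83] + 578.654 = 667.932 + 578.654 = 1246.59.
Reliability = 1246.59 / 1341.95 = 0.9289.

0.9289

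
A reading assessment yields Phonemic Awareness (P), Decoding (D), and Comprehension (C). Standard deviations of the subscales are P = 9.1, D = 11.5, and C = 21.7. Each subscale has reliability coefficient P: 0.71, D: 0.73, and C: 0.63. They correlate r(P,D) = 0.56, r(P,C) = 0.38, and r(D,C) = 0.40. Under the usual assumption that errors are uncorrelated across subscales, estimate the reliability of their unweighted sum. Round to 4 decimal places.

Var(P+D+C) = 9.1² + 11.5² + 21.7² + 2·[9.1·11.5·0.56 + 9.1·21.7·0.38 + 11.5·21.7·0.40] = 685.95 + 466.925 = 1152.88.
With uncorrelated errors the cross-covariances are all true-score covariance, so they carry over unchanged; only the diagonal terms shrink to ρᵢσᵢ².
True-score variance = [9.1²·0.71 + 11.5²·0.73 + 21.7²·0.63] + 466.925 = 451.998 + 466.925 = 918.924.
Reliability = 918.924 / 1152.88 = 0.7971.

0.7971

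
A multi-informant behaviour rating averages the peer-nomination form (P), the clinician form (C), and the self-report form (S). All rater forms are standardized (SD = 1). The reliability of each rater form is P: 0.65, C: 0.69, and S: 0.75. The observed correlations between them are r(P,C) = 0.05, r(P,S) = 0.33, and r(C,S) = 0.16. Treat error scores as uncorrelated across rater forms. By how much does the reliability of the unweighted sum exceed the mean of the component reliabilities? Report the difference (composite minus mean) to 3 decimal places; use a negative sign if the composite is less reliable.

Var(sum) = 3 + 1.08 = 4.08; true-score variance = 2.09 + 1.08 = 3.17; composite reliability = 0.7770.
Mean component reliability = 0.6967.
Difference = 0.7770 − 0.6967 = 0.080.

0.080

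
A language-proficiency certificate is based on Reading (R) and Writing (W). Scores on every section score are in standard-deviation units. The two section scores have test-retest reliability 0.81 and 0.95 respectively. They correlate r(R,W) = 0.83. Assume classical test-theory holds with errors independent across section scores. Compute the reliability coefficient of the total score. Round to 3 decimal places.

0.934

Var(R+W) = 2 + 2·[0.83] = 2 + 1.66 = 3.66.
Under uncorrelated errors the observed covariances equal the true-score covariances, so only the own-variance terms attenuate.
True-score variance = [0.81 + 0.95] + 1.66 = 1.76 + 1.66 = 3.42.
Reliability = 3.42 / 3.66 = 0.934.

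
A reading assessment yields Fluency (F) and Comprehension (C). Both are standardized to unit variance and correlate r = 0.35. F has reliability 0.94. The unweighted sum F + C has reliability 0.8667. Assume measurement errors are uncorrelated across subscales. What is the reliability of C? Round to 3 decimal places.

0.700

Var(F+C) = 2 + 2·0.35 = 2.700.
True-score variance = ρ_F + ρ_C + 2·0.35, so 0.8667 = (0.94 + ρ_C + 0.70) / 2.700.
ρ_C = 0.8667·2.700 − 0.94 − 0.70 = 0.700.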